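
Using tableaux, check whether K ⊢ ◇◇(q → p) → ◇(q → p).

Invalid (countermodel exists)

Tableau for the negation ¬(◇◇(q → p) → ◇(q → p)):
1. ¬(◇◇(q → p) → ◇(q → p)), 0
2. ◇◇(q → p), 0   [¬→-rule on 1]
3. ¬◇(q → p), 0   [¬→-rule on 1]
4. ◇(q → p), 1   [◇-rule on 2: fresh world 1, 0R1]
5. ¬(q → p), 1   [¬◇-rule on 3 via 0R1]
6. q, 1   [¬→-rule on 5]
7. ¬p, 1   [¬→-rule on 5]
8. q → p, 2   [◇-rule on 4: fresh world 2, 1R2]
9. p, 2   [→-rule on 8 (branches; this branch)]
Accessibility: 0R1, 1R2
The negation has an open branch (countermodel exists).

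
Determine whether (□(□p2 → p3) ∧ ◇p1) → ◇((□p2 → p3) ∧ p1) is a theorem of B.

Tableau for the negation ¬((□(□p2 → p3) ∧ ◇p1) → ◇((□p2 → p3) ∧ p1)):
1. ¬((□(□p2 → p3) ∧ ◇p1) → ◇((□p2 → p3) ∧ p1)), u
2. □(□p2 → p3) ∧ ◇p1, u
3. ¬◇((□p2 → p3) ∧ p1), u
4. □(□p2 → p3), u
5. ◇p1, u
6. ¬((□p2 → p3) ∧ p1), u
7. □p2 → p3, u
8. ¬p1, u
9. ¬□p2, u
10. p1, v
11. ¬((□p2 → p3) ∧ p1), v
12. □p2 → p3, v
13. ¬(□p2 → p3), v
14. □p2, v
15. ¬p3, v
16. p2, u
17. p2, v
18. ¬□p2, v
19. ¬p2, w
20. ¬((□p2 → p3) ∧ p1), w
21. □p2 → p3, w
22. ¬p1, w
23. p3, w
24. ¬p2, x
25. p2, x
Accessibility: uRu, uRv, uRw, vRu, vRv, vRx, wRu, wRw, xRv, xRx
Branch closes: p2 and ¬p2 both at x.
Every branch of the negation's tableau closes; the branch above is one of them.

Yes, valid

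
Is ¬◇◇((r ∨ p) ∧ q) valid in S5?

Tableau for the negation ◇◇((r ∨ p) ∧ q):
1. ◇◇((r ∨ p) ∧ q), 0
2. ◇((r ∨ p) ∧ q), 1
3. (r ∨ p) ∧ q, 2
4. r ∨ p, 2
5. q, 2
6. p, 2
Accessibility: 0R0, 0R1, 0R2, 1R0, 1R1, 1R2, 2R0, 2R1, 2R2
The negation has an open branch (countermodel exists).

No, not valid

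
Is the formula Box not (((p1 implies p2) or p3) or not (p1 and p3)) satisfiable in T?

1. Box not (((p1 implies p2) or p3) or not (p1 and p3)), 0
2. not (((p1 implies p2) or p3) or not (p1 and p3)), 0
3. not ((p1 implies p2) or p3), 0
4. p1 and p3, 0
5. not (p1 implies p2), 0
6. not p3, 0
7. p1, 0
8. p3, 0
Accessibility: 0R0
Branch closes: p3 and not p3 both at 0.
Every branch closes; the branch above is one of them.

Unsatisfiable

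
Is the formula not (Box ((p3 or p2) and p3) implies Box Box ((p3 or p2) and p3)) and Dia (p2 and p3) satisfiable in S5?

1. not (Box ((p3 or p2) and p3) implies Box Box ((p3 or p2) and p3)) and Dia (p2 and p3), w0
2. not (Box ((p3 or p2) and p3) implies Box Box ((p3 or p2) and p3)), w0
3. Dia (p2 and p3), w0
4. Box ((p3 or p2) and p3), w0
5. not Box Box ((p3 or p2) and p3), w0
6. (p3 or p2) and p3, w0
7. p3 or p2, w0
8. p3, w0
9. p2, w0
10. p2 and p3, w1
11. p2, w1
12. p3, w1
13. (p3 or p2) and p3, w1
14. p3 or p2, w1
15. not Box ((p3 or p2) and p3), w2
16. (p3 or p2) and p3, w2
17. p3 or p2, w2
18. p3, w2
19. p2, w2
20. not ((p3 or p2) and p3), w3
21. (p3 or p2) and p3, w3
22. p3 or p2, w3
23. p3, w3
24. not (p3 or p2), w3
25. not p3, w3
26. not p2, w3
Accessibility: w0Rw0, w0Rw1, w0Rw2, w0Rw3, w1Rw0, w1Rw1, w1Rw2, w1Rw3, w2Rw0, w2Rw1, w2Rw2, w2Rw3, w3Rw0, w3Rw1, w3Rw2, w3Rw3
Branch closes: p3 and not p3 both at w3.
(One branch shown.) All branches close.

Unsatisfiable (every branch closes)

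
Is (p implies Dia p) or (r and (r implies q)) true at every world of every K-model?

Tableau for the negation not ((p implies Dia p) or (r and (r implies q))):
1. not ((p implies Dia p) or (r and (r implies q))), w0
2. not (p implies Dia p), w0
3. not (r and (r implies q)), w0
4. p, w0
5. not Dia p, w0
6. not (r implies q), w0
7. r, w0
8. not q, w0
The negation has an open branch (countermodel exists).

Not valid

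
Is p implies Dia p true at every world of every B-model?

Tableau for the negation not (p implies Dia p):
1. not (p implies Dia p), 0
2. p, 0   [neg-implies-rule on 1]
3. not Dia p, 0   [neg-implies-rule on 1]
4. not p, 0   [neg-Dia-rule on 3 via 0R0]
Accessibility: 0R0
Branch closes: p and not p both at 0.
Every branch of the negation's tableau closes; the branch above is one of them.

Valid in B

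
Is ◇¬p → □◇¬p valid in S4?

Not valid

Tableau for the negation ¬(◇¬p → □◇¬p):
1. ¬(◇¬p → □◇¬p), 0
2. ◇¬p, 0
3. ¬□◇¬p, 0
4. ¬p, 1
5. ¬◇¬p, 2
6. p, 2
Accessibility: 0R0, 0R1, 0R2, 1R1, 2R2
The negation has an open branch (countermodel exists).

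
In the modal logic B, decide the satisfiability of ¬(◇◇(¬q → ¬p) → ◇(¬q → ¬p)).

Satisfiable (open branch found)

1. ¬(◇◇(¬q → ¬p) → ◇(¬q → ¬p)), 0
2. ◇◇(¬q → ¬p), 0
3. ¬◇(¬q → ¬p), 0
4. ¬(¬q → ¬p), 0
5. ¬q, 0
6. p, 0
7. ◇(¬q → ¬p), 1
8. ¬(¬q → ¬p), 1
9. ¬q, 1
10. p, 1
11. ¬q → ¬p, 2
12. ¬p, 2
Accessibility: 0R0, 0R1, 1R0, 1R1, 1R2, 2R1, 2R2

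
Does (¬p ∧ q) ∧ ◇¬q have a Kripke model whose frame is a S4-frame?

1. (¬p ∧ q) ∧ ◇¬q, w0
2. ¬p ∧ q, w0   [∧-rule on 1]
3. ◇¬q, w0   [∧-rule on 1]
4. ¬p, w0   [∧-rule on 2]
5. q, w0   [∧-rule on 2]
6. ¬q, w1   [◇-rule on 3: fresh world w1, w0Rw1]
Accessibility: w0Rw0, w0Rw1, w1Rw1

Satisfiable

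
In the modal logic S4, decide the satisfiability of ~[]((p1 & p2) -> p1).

1. ~[]((p1 & p2) -> p1), 0
2. ~((p1 & p2) -> p1), 1
3. p1 & p2, 1
4. ~p1, 1
5. p1, 1
6. p2, 1
Accessibility: 0R0, 0R1, 1R1
Branch closes: p1 and ~p1 both at 1.
Every branch closes; the branch above is one of them.

Unsatisfiable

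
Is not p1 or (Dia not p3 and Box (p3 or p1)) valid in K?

Tableau for the negation not (not p1 or (Dia not p3 and Box (p3 or p1))):
1. not (not p1 or (Dia not p3 and Box (p3 or p1))), w0
2. p1, w0
3. not (Dia not p3 and Box (p3 or p1)), w0
4. not Box (p3 or p1), w0
5. not (p3 or p1), w1
6. not p3, w1
7. not p1, w1
Accessibility: w0Rw1
The negation has an open branch (countermodel exists).

Invalid (countermodel exists)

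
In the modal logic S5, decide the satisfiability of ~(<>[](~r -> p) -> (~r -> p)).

No, unsatisfiable

1. ~(<>[](~r -> p) -> (~r -> p)), 0
2. <>[](~r -> p), 0
3. ~(~r -> p), 0
4. ~r, 0
5. ~p, 0
6. [](~r -> p), 1
7. ~r -> p, 0
8. ~r -> p, 1
9. p, 0
Accessibility: 0R0, 0R1, 1R0, 1R1
Branch closes: p and ~p both at 0.
All branches of the tableau close; one closing branch shown above.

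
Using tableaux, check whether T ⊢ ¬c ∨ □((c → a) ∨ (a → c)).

Valid

Tableau for the negation ¬(¬c ∨ □((c → a) ∨ (a → c))):
1. ¬(¬c ∨ □((c → a) ∨ (a → c))), 0
2. c, 0
3. ¬□((c → a) ∨ (a → c)), 0
4. ¬((c → a) ∨ (a → c)), 1
5. ¬(c → a), 1
6. ¬(a → c), 1
7. c, 1
8. ¬a, 1
9. a, 1
10. ¬c, 1
Accessibility: 0R0, 0R1, 1R1
Branch closes: a and ¬a both at 1.
Every branch of the negation's tableau closes; the branch above is one of them.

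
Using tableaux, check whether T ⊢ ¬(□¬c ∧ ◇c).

Yes, valid

Tableau for the negation □¬c ∧ ◇c:
1. □¬c ∧ ◇c, u
2. □¬c, u   [∧-rule on 1]
3. ◇c, u   [∧-rule on 1]
4. ¬c, u   [□-rule on 2 via uRu]
5. c, v   [◇-rule on 3: fresh world v, uRv]
6. ¬c, v   [□-rule on 2 via uRv]
Accessibility: uRu, uRv, vRv
Branch closes: c and ¬c both at v.
Every branch of the negation's tableau closes; the branch above is one of them.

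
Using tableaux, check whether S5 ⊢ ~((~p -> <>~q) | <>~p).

Tableau for the negation (~p -> <>~q) | <>~p:
1. (~p -> <>~q) | <>~p, 0
2. <>~p, 0   [|-rule on 1 (branches; this branch)]
3. ~p, 1   [<>-rule on 2: fresh world 1, 0R1]
Accessibility: 0R0, 0R1, 1R0, 1R1
The negation has an open branch (countermodel exists).

No, not valid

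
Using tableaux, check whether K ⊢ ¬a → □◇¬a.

Invalid (countermodel exists)

Tableau for the negation ¬(¬a → □◇¬a):
1. ¬(¬a → □◇¬a), w0
2. ¬a, w0
3. ¬□◇¬a, w0
4. ¬◇¬a, w1
Accessibility: w0Rw1
The negation has an open branch (countermodel exists).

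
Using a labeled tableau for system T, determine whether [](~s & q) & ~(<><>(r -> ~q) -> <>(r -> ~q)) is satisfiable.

Yes, satisfiable

1. [](~s & q) & ~(<><>(r -> ~q) -> <>(r -> ~q)), w0
2. [](~s & q), w0   [&-rule on 1]
3. ~(<><>(r -> ~q) -> <>(r -> ~q)), w0   [&-rule on 1]
4. <><>(r -> ~q), w0   [~->-rule on 3]
5. ~<>(r -> ~q), w0   [~->-rule on 3]
6. ~s & q, w0   [[]-rule on 2 via w0Rw0]
7. ~s, w0   [&-rule on 6]
8. q, w0   [&-rule on 6]
9. ~(r -> ~q), w0   [~<>-rule on 5 via w0Rw0]
10. r, w0   [~->-rule on 9]
11. <>(r -> ~q), w1   [<>-rule on 4: fresh world w1, w0Rw1]
12. ~s & q, w1   [[]-rule on 2 via w0Rw1]
13. ~s, w1   [&-rule on 12]
14. q, w1   [&-rule on 12]
15. ~(r -> ~q), w1   [~<>-rule on 5 via w0Rw1]
16. r, w1   [~->-rule on 15]
17. r -> ~q, w2   [<>-rule on 11: fresh world w2, w1Rw2]
18. ~q, w2   [->-rule on 17 (branches; this branch)]
Accessibility: w0Rw0, w0Rw1, w1Rw1, w1Rw2, w2Rw2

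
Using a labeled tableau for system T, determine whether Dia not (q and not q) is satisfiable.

1. Dia not (q and not q), w0
2. not (q and not q), w1
3. q, w1
Accessibility: w0Rw0, w0Rw1, w1Rw1

Satisfiable (open branch found)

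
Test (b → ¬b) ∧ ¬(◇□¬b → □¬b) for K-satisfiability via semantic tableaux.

1. (b → ¬b) ∧ ¬(◇□¬b → □¬b), 0
2. b → ¬b, 0
3. ¬(◇□¬b → □¬b), 0
4. ◇□¬b, 0
5. ¬□¬b, 0
6. ¬b, 0
7. □¬b, 1
8. b, 2
Accessibility: 0R1, 0R2

Yes, satisfiable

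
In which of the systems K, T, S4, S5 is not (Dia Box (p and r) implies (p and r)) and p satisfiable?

S5-tableau for the formula:
1. not (Dia Box (p and r) implies (p and r)) and p, u
2. not (Dia Box (p and r) implies (p and r)), u
3. p, u
4. Dia Box (p and r), u
5. not (p and r), u
6. not r, u
7. Box (p and r), v
8. p and r, u
9. r, u
Accessibility: uRu, uRv, vRu, vRv
Branch closes: r and not r both at u.
Every branch closes (one shown): unsatisfiable in S5.
S4-tableau for the formula:
1. not (Dia Box (p and r) implies (p and r)) and p, u
2. not (Dia Box (p and r) implies (p and r)), u
3. p, u
4. Dia Box (p and r), u
5. not (p and r), u
6. not r, u
7. Box (p and r), v
8. p and r, v
9. p, v
10. r, v
Accessibility: uRu, uRv, vRv
Complete open branch: satisfiable in S4, hence also in K, T (this S4-model is also a K-model and a T-model).

K, T, S4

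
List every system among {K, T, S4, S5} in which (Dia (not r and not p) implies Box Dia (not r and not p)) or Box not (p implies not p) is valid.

S5-tableau for the negation not ((Dia (not r and not p) implies Box Dia (not r and not p)) or Box not (p implies not p)):
1. not ((Dia (not r and not p) implies Box Dia (not r and not p)) or Box not (p implies not p)), u
2. not (Dia (not r and not p) implies Box Dia (not r and not p)), u
3. not Box not (p implies not p), u
4. Dia (not r and not p), u
5. not Box Dia (not r and not p), u
6. p implies not p, v
7. not p, v
8. not r and not p, w
9. not r, w
10. not p, w
11. not Dia (not r and not p), x
12. not (not r and not p), u
13. not (not r and not p), v
14. not (not r and not p), w
15. not (not r and not p), x
16. p, u
17. r, v
18. p, w
Accessibility: uRu, uRv, uRw, uRx, vRu, vRv, vRw, vRx, wRu, wRv, wRw, wRx, xRu, xRv, xRw, xRx
Branch closes: p and not p both at w.
Every branch closes (one shown): valid in S5.
S4-tableau for the negation not ((Dia (not r and not p) implies Box Dia (not r and not p)) or Box not (p implies not p)):
1. not ((Dia (not r and not p) implies Box Dia (not r and not p)) or Box not (p implies not p)), u
2. not (Dia (not r and not p) implies Box Dia (not r and not p)), u
3. not Box not (p implies not p), u
4. Dia (not r and not p), u
5. not Box Dia (not r and not p), u
6. p implies not p, v
7. not p, v
8. not r and not p, w
9. not r, w
10. not p, w
11. not Dia (not r and not p), x
12. not (not r and not p), x
13. p, x
Accessibility: uRu, uRv, uRw, uRx, vRv, wRw, xRx
Complete open branch: countermodel on an S4-frame, so not valid in S4, nor in K, T (the same frame is also a K-frame and a T-frame).

S5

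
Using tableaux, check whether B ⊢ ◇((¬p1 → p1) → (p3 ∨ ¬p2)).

No, not valid

Tableau for the negation ¬◇((¬p1 → p1) → (p3 ∨ ¬p2)):
1. ¬◇((¬p1 → p1) → (p3 ∨ ¬p2)), 0
2. ¬((¬p1 → p1) → (p3 ∨ ¬p2)), 0
3. ¬p1 → p1, 0
4. ¬(p3 ∨ ¬p2), 0
5. ¬p3, 0
6. p2, 0
7. p1, 0
Accessibility: 0R0
The negation has an open branch (countermodel exists).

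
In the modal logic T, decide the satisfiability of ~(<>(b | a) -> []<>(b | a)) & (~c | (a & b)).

1. ~(<>(b | a) -> []<>(b | a)) & (~c | (a & b)), 0
2. ~(<>(b | a) -> []<>(b | a)), 0
3. ~c | (a & b), 0
4. <>(b | a), 0
5. ~[]<>(b | a), 0
6. a & b, 0
7. a, 0
8. b, 0
9. b | a, 1
10. a, 1
11. ~<>(b | a), 2
12. ~(b | a), 2
13. ~b, 2
14. ~a, 2
Accessibility: 0R0, 0R1, 0R2, 1R1, 2R2

Yes, satisfiable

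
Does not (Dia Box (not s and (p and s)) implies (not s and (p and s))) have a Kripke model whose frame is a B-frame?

No, unsatisfiable

1. not (Dia Box (not s and (p and s)) implies (not s and (p and s))), w0
2. Dia Box (not s and (p and s)), w0
3. not (not s and (p and s)), w0
4. not (p and s), w0
5. not s, w0
6. Box (not s and (p and s)), w1
7. not s and (p and s), w0
8. p and s, w0
9. p, w0
10. s, w0
Accessibility: w0Rw0, w0Rw1, w1Rw0, w1Rw1
Branch closes: s and not s both at w0.
All branches of the tableau close; one closing branch shown above.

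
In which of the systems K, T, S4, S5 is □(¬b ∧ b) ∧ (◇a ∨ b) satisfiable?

T-tableau for the formula:
1. □(¬b ∧ b) ∧ (◇a ∨ b), 0
2. □(¬b ∧ b), 0
3. ◇a ∨ b, 0
4. ¬b ∧ b, 0
5. ¬b, 0
6. b, 0
Accessibility: 0R0
Branch closes: b and ¬b both at 0.
Every branch closes (one shown): unsatisfiable in T, hence also in S4, S5 (every S4/S5-frame is a T-frame).
K-tableau for the formula:
1. □(¬b ∧ b) ∧ (◇a ∨ b), 0
2. □(¬b ∧ b), 0
3. ◇a ∨ b, 0
4. b, 0
Complete open branch: satisfiable in K.

K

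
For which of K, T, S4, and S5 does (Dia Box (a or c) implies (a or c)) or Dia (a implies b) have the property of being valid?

K-tableau for the negation not ((Dia Box (a or c) implies (a or c)) or Dia (a implies b)):
1. not ((Dia Box (a or c) implies (a or c)) or Dia (a implies b)), 0
2. not (Dia Box (a or c) implies (a or c)), 0
3. not Dia (a implies b), 0
4. Dia Box (a or c), 0
5. not (a or c), 0
6. not a, 0
7. not c, 0
8. Box (a or c), 1
9. not (a implies b), 1
10. a, 1
11. not b, 1
Accessibility: 0R1
Complete open branch: countermodel on a K-frame, so not valid in K.
T-tableau for the negation not ((Dia Box (a or c) implies (a or c)) or Dia (a implies b)):
1. not ((Dia Box (a or c) implies (a or c)) or Dia (a implies b)), 0
2. not (Dia Box (a or c) implies (a or c)), 0
3. not Dia (a implies b), 0
4. Dia Box (a or c), 0
5. not (a or c), 0
6. not a, 0
7. not c, 0
8. not (a implies b), 0
9. a, 0
10. not b, 0
Accessibility: 0R0
Branch closes: a and not a both at 0.
Every branch closes (one shown): valid in T, hence also in S4, S5 (every theorem of T is a theorem of S4 and S5).

T, S4, S5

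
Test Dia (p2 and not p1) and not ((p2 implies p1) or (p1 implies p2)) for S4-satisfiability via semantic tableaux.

1. Dia (p2 and not p1) and not ((p2 implies p1) or (p1 implies p2)), w0
2. Dia (p2 and not p1), w0
3. not ((p2 implies p1) or (p1 implies p2)), w0
4. not (p2 implies p1), w0
5. not (p1 implies p2), w0
6. p2, w0
7. not p1, w0
8. p1, w0
9. not p2, w0
Accessibility: w0Rw0
Branch closes: p1 and not p1 both at w0.
Every branch closes; the branch above is one of them.

Unsatisfiable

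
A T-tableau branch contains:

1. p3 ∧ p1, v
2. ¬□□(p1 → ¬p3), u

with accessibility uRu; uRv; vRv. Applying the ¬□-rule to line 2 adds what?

a fresh world w with uRw, and ¬□(p1 → ¬p3) at w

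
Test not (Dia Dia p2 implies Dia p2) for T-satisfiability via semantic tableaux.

1. not (Dia Dia p2 implies Dia p2), w0
2. Dia Dia p2, w0   [neg-implies-rule on 1]
3. not Dia p2, w0   [neg-implies-rule on 1]
4. not p2, w0   [neg-Dia-rule on 3 via w0Rw0]
5. Dia p2, w1   [Dia-rule on 2: fresh world w1, w0Rw1]
6. not p2, w1   [neg-Dia-rule on 3 via w0Rw1]
7. p2, w2   [Dia-rule on 5: fresh world w2, w1Rw2]
Accessibility: w0Rw0, w0Rw1, w1Rw1, w1Rw2, w2Rw2

Yes, satisfiable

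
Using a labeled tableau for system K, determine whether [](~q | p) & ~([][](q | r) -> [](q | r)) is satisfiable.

Satisfiable

1. [](~q | p) & ~([][](q | r) -> [](q | r)), w0
2. [](~q | p), w0
3. ~([][](q | r) -> [](q | r)), w0
4. [][](q | r), w0
5. ~[](q | r), w0
6. ~(q | r), w1
7. ~q, w1
8. ~r, w1
9. ~q | p, w1
10. [](q | r), w1
11. p, w1
Accessibility: w0Rw1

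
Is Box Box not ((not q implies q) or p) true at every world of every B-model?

No, not valid

Tableau for the negation not Box Box not ((not q implies q) or p):
1. not Box Box not ((not q implies q) or p), 0
2. not Box not ((not q implies q) or p), 1
3. (not q implies q) or p, 2
4. p, 2
Accessibility: 0R0, 0R1, 1R0, 1R1, 1R2, 2R1, 2R2
The negation has an open branch (countermodel exists).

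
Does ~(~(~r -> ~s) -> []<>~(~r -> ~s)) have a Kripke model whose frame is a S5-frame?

1. ~(~(~r -> ~s) -> []<>~(~r -> ~s)), u
2. ~(~r -> ~s), u
3. ~[]<>~(~r -> ~s), u
4. ~r, u
5. s, u
6. ~<>~(~r -> ~s), v
7. ~r -> ~s, u
8. ~r -> ~s, v
9. ~s, u
Accessibility: uRu, uRv, vRu, vRv
Branch closes: s and ~s both at u.
(One branch shown.) All branches close.

Unsatisfiable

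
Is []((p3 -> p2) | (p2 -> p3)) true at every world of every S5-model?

Tableau for the negation ~[]((p3 -> p2) | (p2 -> p3)):
1. ~[]((p3 -> p2) | (p2 -> p3)), 0
2. ~((p3 -> p2) | (p2 -> p3)), 1
3. ~(p3 -> p2), 1
4. ~(p2 -> p3), 1
5. p3, 1
6. ~p2, 1
7. p2, 1
8. ~p3, 1
Accessibility: 0R0, 0R1, 1R0, 1R1
Branch closes: p2 and ~p2 both at 1.
All branches of the negation close; one closing branch shown above.

Valid in S5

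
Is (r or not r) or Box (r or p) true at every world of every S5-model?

Yes, valid

Tableau for the negation not ((r or not r) or Box (r or p)):
1. not ((r or not r) or Box (r or p)), u
2. not (r or not r), u
3. not Box (r or p), u
4. not r, u
5. r, u
Accessibility: uRu
Branch closes: r and not r both at u.
All branches of the negation close; one closing branch shown above.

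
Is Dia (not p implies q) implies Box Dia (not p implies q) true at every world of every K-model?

No, not valid

Tableau for the negation not (Dia (not p implies q) implies Box Dia (not p implies q)):
1. not (Dia (not p implies q) implies Box Dia (not p implies q)), 0
2. Dia (not p implies q), 0
3. not Box Dia (not p implies q), 0
4. not p implies q, 1
5. q, 1
6. not Dia (not p implies q), 2
Accessibility: 0R1, 0R2
The negation has an open branch (countermodel exists).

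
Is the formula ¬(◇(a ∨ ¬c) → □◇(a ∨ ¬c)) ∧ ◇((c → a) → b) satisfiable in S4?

1. ¬(◇(a ∨ ¬c) → □◇(a ∨ ¬c)) ∧ ◇((c → a) → b), w0
2. ¬(◇(a ∨ ¬c) → □◇(a ∨ ¬c)), w0
3. ◇((c → a) → b), w0
4. ◇(a ∨ ¬c), w0
5. ¬□◇(a ∨ ¬c), w0
6. (c → a) → b, w1
7. b, w1
8. a ∨ ¬c, w2
9. ¬c, w2
10. ¬◇(a ∨ ¬c), w3
11. ¬(a ∨ ¬c), w3
12. ¬a, w3
13. c, w3
Accessibility: w0Rw0, w0Rw1, w0Rw2, w0Rw3, w1Rw1, w2Rw2, w3Rw3

Yes, satisfiable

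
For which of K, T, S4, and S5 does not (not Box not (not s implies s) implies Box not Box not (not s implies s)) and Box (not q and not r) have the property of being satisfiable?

S5-tableau for the formula:
1. not (not Box not (not s implies s) implies Box not Box not (not s implies s)) and Box (not q and not r), u
2. not (not Box not (not s implies s) implies Box not Box not (not s implies s)), u
3. Box (not q and not r), u
4. not Box not (not s implies s), u
5. not Box not Box not (not s implies s), u
6. not q and not r, u
7. not q, u
8. not r, u
9. not s implies s, v
10. not q and not r, v
11. not q, v
12. not r, v
13. s, v
14. Box not (not s implies s), w
15. not q and not r, w
16. not q, w
17. not r, w
18. not (not s implies s), u
19. not s, u
20. not (not s implies s), v
21. not s, v
Accessibility: uRu, uRv, uRw, vRu, vRv, vRw, wRu, wRv, wRw
Branch closes: s and not s both at v.
Every branch closes (one shown): unsatisfiable in S5.
S4-tableau for the formula:
1. not (not Box not (not s implies s) implies Box not Box not (not s implies s)) and Box (not q and not r), u
2. not (not Box not (not s implies s) implies Box not Box not (not s implies s)), u
3. Box (not q and not r), u
4. not Box not (not s implies s), u
5. not Box not Box not (not s implies s), u
6. not q and not r, u
7. not q, u
8. not r, u
9. not s implies s, v
10. not q and not r, v
11. not q, v
12. not r, v
13. s, v
14. Box not (not s implies s), w
15. not q and not r, w
16. not q, w
17. not r, w
18. not (not s implies s), w
19. not s, w
Accessibility: uRu, uRv, uRw, vRv, wRw
Complete open branch: satisfiable in S4, hence also in K, T (this S4-model is also a K-model and a T-model).

K, T, S4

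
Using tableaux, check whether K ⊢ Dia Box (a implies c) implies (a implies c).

Tableau for the negation not (Dia Box (a implies c) implies (a implies c)):
1. not (Dia Box (a implies c) implies (a implies c)), 0
2. Dia Box (a implies c), 0   [neg-implies-rule on 1]
3. not (a implies c), 0   [neg-implies-rule on 1]
4. a, 0   [neg-implies-rule on 3]
5. not c, 0   [neg-implies-rule on 3]
6. Box (a implies c), 1   [Dia-rule on 2: fresh world 1, 0R1]
Accessibility: 0R1
The negation has an open branch (countermodel exists).

Invalid (countermodel exists)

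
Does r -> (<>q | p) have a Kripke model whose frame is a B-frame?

Yes, satisfiable

1. r -> (<>q | p), u
2. <>q | p, u   [->-rule on 1 (branches; this branch)]
3. p, u   [|-rule on 2 (branches; this branch)]
Accessibility: uRu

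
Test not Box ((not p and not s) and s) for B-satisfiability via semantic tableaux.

1. not Box ((not p and not s) and s), u
2. not ((not p and not s) and s), v
3. not s, v
Accessibility: uRu, uRv, vRu, vRv

Satisfiable (open branch found)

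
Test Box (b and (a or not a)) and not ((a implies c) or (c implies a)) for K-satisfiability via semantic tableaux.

No, unsatisfiable

1. Box (b and (a or not a)) and not ((a implies c) or (c implies a)), w0
2. Box (b and (a or not a)), w0   [and-rule on 1]
3. not ((a implies c) or (c implies a)), w0   [and-rule on 1]
4. not (a implies c), w0   [neg-or-rule on 3]
5. not (c implies a), w0   [neg-or-rule on 3]
6. a, w0   [neg-implies-rule on 4]
7. not c, w0   [neg-implies-rule on 4]
8. c, w0   [neg-implies-rule on 5]
9. not a, w0   [neg-implies-rule on 5]
Branch closes: c and not c both at w0.
Every branch closes; the branch above is one of them.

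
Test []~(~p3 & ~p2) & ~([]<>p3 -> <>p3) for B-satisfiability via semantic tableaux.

1. []~(~p3 & ~p2) & ~([]<>p3 -> <>p3), w0
2. []~(~p3 & ~p2), w0
3. ~([]<>p3 -> <>p3), w0
4. []<>p3, w0
5. ~<>p3, w0
6. ~(~p3 & ~p2), w0
7. <>p3, w0
8. ~p3, w0
9. p2, w0
10. p3, w1
11. ~(~p3 & ~p2), w1
12. <>p3, w1
13. ~p3, w1
Accessibility: w0Rw0, w0Rw1, w1Rw0, w1Rw1
Branch closes: p3 and ~p3 both at w1.
All branches of the tableau close; one closing branch shown above.

Unsatisfiable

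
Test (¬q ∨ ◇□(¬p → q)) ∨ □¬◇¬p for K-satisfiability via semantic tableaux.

1. (¬q ∨ ◇□(¬p → q)) ∨ □¬◇¬p, u
2. □¬◇¬p, u

Satisfiable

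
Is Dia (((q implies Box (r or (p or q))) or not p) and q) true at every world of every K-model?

No, not valid

Tableau for the negation not Dia (((q implies Box (r or (p or q))) or not p) and q):
1. not Dia (((q implies Box (r or (p or q))) or not p) and q), w0
The negation has an open branch (countermodel exists).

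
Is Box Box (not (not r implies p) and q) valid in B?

No, not valid

Tableau for the negation not Box Box (not (not r implies p) and q):
1. not Box Box (not (not r implies p) and q), u
2. not Box (not (not r implies p) and q), v
3. not (not (not r implies p) and q), w
4. not q, w
Accessibility: uRu, uRv, vRu, vRv, vRw, wRv, wRw
The negation has an open branch (countermodel exists).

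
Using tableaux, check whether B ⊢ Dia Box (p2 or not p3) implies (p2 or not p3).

Yes, valid

Tableau for the negation not (Dia Box (p2 or not p3) implies (p2 or not p3)):
1. not (Dia Box (p2 or not p3) implies (p2 or not p3)), w0
2. Dia Box (p2 or not p3), w0
3. not (p2 or not p3), w0
4. not p2, w0
5. p3, w0
6. Box (p2 or not p3), w1
7. p2 or not p3, w0
8. p2 or not p3, w1
9. not p3, w0
Accessibility: w0Rw0, w0Rw1, w1Rw0, w1Rw1
Branch closes: p3 and not p3 both at w0.
Every branch of the negation's tableau closes; the branch above is one of them.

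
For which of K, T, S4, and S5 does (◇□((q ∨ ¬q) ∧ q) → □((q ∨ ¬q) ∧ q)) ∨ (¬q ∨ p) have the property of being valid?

S5

S5-tableau for the negation ¬((◇□((q ∨ ¬q) ∧ q) → □((q ∨ ¬q) ∧ q)) ∨ (¬q ∨ p)):
1. ¬((◇□((q ∨ ¬q) ∧ q) → □((q ∨ ¬q) ∧ q)) ∨ (¬q ∨ p)), u
2. ¬(◇□((q ∨ ¬q) ∧ q) → □((q ∨ ¬q) ∧ q)), u
3. ¬(¬q ∨ p), u
4. ◇□((q ∨ ¬q) ∧ q), u
5. ¬□((q ∨ ¬q) ∧ q), u
6. q, u
7. ¬p, u
8. □((q ∨ ¬q) ∧ q), v
9. (q ∨ ¬q) ∧ q, u
10. q ∨ ¬q, u
11. (q ∨ ¬q) ∧ q, v
12. q ∨ ¬q, v
13. q, v
14. ¬((q ∨ ¬q) ∧ q), w
15. (q ∨ ¬q) ∧ q, w
16. q ∨ ¬q, w
17. q, w
18. ¬(q ∨ ¬q), w
19. ¬q, w
Accessibility: uRu, uRv, uRw, vRu, vRv, vRw, wRu, wRv, wRw
Branch closes: q and ¬q both at w.
Every branch closes (one shown): valid in S5.
S4-tableau for the negation ¬((◇□((q ∨ ¬q) ∧ q) → □((q ∨ ¬q) ∧ q)) ∨ (¬q ∨ p)):
1. ¬((◇□((q ∨ ¬q) ∧ q) → □((q ∨ ¬q) ∧ q)) ∨ (¬q ∨ p)), u
2. ¬(◇□((q ∨ ¬q) ∧ q) → □((q ∨ ¬q) ∧ q)), u
3. ¬(¬q ∨ p), u
4. ◇□((q ∨ ¬q) ∧ q), u
5. ¬□((q ∨ ¬q) ∧ q), u
6. q, u
7. ¬p, u
8. □((q ∨ ¬q) ∧ q), v
9. (q ∨ ¬q) ∧ q, v
10. q ∨ ¬q, v
11. q, v
12. ¬((q ∨ ¬q) ∧ q), w
13. ¬q, w
Accessibility: uRu, uRv, uRw, vRv, wRw
Complete open branch: countermodel on an S4-frame, so not valid in S4, nor in K, T (the same frame is also a K-frame and a T-frame).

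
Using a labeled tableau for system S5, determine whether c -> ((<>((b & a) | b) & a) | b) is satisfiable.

Satisfiable (open branch found)

1. c -> ((<>((b & a) | b) & a) | b), 0
2. (<>((b & a) | b) & a) | b, 0   [->-rule on 1 (branches; this branch)]
3. b, 0   [|-rule on 2 (branches; this branch)]
Accessibility: 0R0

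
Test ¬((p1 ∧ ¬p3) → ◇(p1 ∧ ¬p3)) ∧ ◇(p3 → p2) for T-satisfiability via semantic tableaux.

1. ¬((p1 ∧ ¬p3) → ◇(p1 ∧ ¬p3)) ∧ ◇(p3 → p2), 0
2. ¬((p1 ∧ ¬p3) → ◇(p1 ∧ ¬p3)), 0   [∧-rule on 1]
3. ◇(p3 → p2), 0   [∧-rule on 1]
4. p1 ∧ ¬p3, 0   [¬→-rule on 2]
5. ¬◇(p1 ∧ ¬p3), 0   [¬→-rule on 2]
6. p1, 0   [∧-rule on 4]
7. ¬p3, 0   [∧-rule on 4]
8. ¬(p1 ∧ ¬p3), 0   [¬◇-rule on 5 via 0R0]
9. p3, 0   [¬∧-rule on 8 (branches; this branch)]
Accessibility: 0R0
Branch closes: p3 and ¬p3 both at 0.
Every branch closes; the branch above is one of them.

Unsatisfiable (every branch closes)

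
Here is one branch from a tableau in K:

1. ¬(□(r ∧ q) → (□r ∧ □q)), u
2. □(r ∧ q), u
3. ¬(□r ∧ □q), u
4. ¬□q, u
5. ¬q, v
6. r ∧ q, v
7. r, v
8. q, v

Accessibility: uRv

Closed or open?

Both q and ¬q appear at v.

Closed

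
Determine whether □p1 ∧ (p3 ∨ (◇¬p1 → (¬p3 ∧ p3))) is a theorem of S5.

Not valid

Tableau for the negation ¬(□p1 ∧ (p3 ∨ (◇¬p1 → (¬p3 ∧ p3)))):
1. ¬(□p1 ∧ (p3 ∨ (◇¬p1 → (¬p3 ∧ p3)))), w0
2. ¬(p3 ∨ (◇¬p1 → (¬p3 ∧ p3))), w0
3. ¬p3, w0
4. ¬(◇¬p1 → (¬p3 ∧ p3)), w0
5. ◇¬p1, w0
6. ¬(¬p3 ∧ p3), w0
7. ¬p1, w1
Accessibility: w0Rw0, w0Rw1, w1Rw0, w1Rw1
The negation has an open branch (countermodel exists).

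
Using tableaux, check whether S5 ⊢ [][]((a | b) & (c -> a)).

Tableau for the negation ~[][]((a | b) & (c -> a)):
1. ~[][]((a | b) & (c -> a)), w0
2. ~[]((a | b) & (c -> a)), w1   [~[]-rule on 1: fresh world w1, w0Rw1]
3. ~((a | b) & (c -> a)), w2   [~[]-rule on 2: fresh world w2, w1Rw2]
4. ~(c -> a), w2   [~&-rule on 3 (branches; this branch)]
5. c, w2   [~->-rule on 4]
6. ~a, w2   [~->-rule on 4]
Accessibility: w0Rw0, w0Rw1, w0Rw2, w1Rw0, w1Rw1, w1Rw2, w2Rw0, w2Rw1, w2Rw2
The negation has an open branch (countermodel exists).

No, not valid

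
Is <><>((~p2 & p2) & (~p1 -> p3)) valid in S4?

Invalid (countermodel exists)

Tableau for the negation ~<><>((~p2 & p2) & (~p1 -> p3)):
1. ~<><>((~p2 & p2) & (~p1 -> p3)), u
2. ~<>((~p2 & p2) & (~p1 -> p3)), u
3. ~((~p2 & p2) & (~p1 -> p3)), u
4. ~(~p1 -> p3), u
5. ~p1, u
6. ~p3, u
Accessibility: uRu
The negation has an open branch (countermodel exists).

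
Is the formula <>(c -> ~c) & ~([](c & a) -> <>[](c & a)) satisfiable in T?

Unsatisfiable (every branch closes)

1. <>(c -> ~c) & ~([](c & a) -> <>[](c & a)), 0
2. <>(c -> ~c), 0   [&-rule on 1]
3. ~([](c & a) -> <>[](c & a)), 0   [&-rule on 1]
4. [](c & a), 0   [~->-rule on 3]
5. ~<>[](c & a), 0   [~->-rule on 3]
6. c & a, 0   [[]-rule on 4 via 0R0]
7. c, 0   [&-rule on 6]
8. a, 0   [&-rule on 6]
9. ~[](c & a), 0   [~<>-rule on 5 via 0R0]
10. c -> ~c, 1   [<>-rule on 2: fresh world 1, 0R1]
11. c & a, 1   [[]-rule on 4 via 0R1]
12. c, 1   [&-rule on 11]
13. a, 1   [&-rule on 11]
14. ~[](c & a), 1   [~<>-rule on 5 via 0R1]
15. ~c, 1   [->-rule on 10 (branches; this branch)]
Accessibility: 0R0, 0R1, 1R1
Branch closes: c and ~c both at 1.
(One branch shown.) All branches close.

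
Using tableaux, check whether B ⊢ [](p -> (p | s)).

Valid

Tableau for the negation ~[](p -> (p | s)):
1. ~[](p -> (p | s)), u
2. ~(p -> (p | s)), v   [~[]-rule on 1: fresh world v, uRv]
3. p, v   [~->-rule on 2]
4. ~(p | s), v   [~->-rule on 2]
5. ~p, v   [~|-rule on 4]
6. ~s, v   [~|-rule on 4]
Accessibility: uRu, uRv, vRu, vRv
Branch closes: p and ~p both at v.
Every branch of the negation's tableau closes; the branch above is one of them.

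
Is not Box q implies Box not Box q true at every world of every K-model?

Invalid (countermodel exists)

Tableau for the negation not (not Box q implies Box not Box q):
1. not (not Box q implies Box not Box q), u
2. not Box q, u
3. not Box not Box q, u
4. not q, v
5. Box q, w
Accessibility: uRv, uRw
The negation has an open branch (countermodel exists).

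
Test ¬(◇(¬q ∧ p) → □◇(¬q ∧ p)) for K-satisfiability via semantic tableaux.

Satisfiable

1. ¬(◇(¬q ∧ p) → □◇(¬q ∧ p)), u
2. ◇(¬q ∧ p), u
3. ¬□◇(¬q ∧ p), u
4. ¬q ∧ p, v
5. ¬q, v
6. p, v
7. ¬◇(¬q ∧ p), w
Accessibility: uRv, uRw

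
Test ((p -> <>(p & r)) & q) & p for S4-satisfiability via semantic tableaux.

1. ((p -> <>(p & r)) & q) & p, w0
2. (p -> <>(p & r)) & q, w0
3. p, w0
4. p -> <>(p & r), w0
5. q, w0
6. <>(p & r), w0
7. p & r, w1
8. p, w1
9. r, w1
Accessibility: w0Rw0, w0Rw1, w1Rw1

Satisfiable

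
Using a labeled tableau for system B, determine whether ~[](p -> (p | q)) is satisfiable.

1. ~[](p -> (p | q)), 0
2. ~(p -> (p | q)), 1
3. p, 1
4. ~(p | q), 1
5. ~p, 1
6. ~q, 1
Accessibility: 0R0, 0R1, 1R0, 1R1
Branch closes: p and ~p both at 1.
All branches of the tableau close; one closing branch shown above.

Unsatisfiable (every branch closes)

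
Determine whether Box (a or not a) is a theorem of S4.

Yes, valid

Tableau for the negation not Box (a or not a):
1. not Box (a or not a), 0
2. not (a or not a), 1
3. not a, 1
4. a, 1
Accessibility: 0R0, 0R1, 1R1
Branch closes: a and not a both at 1.
Every branch of the negation's tableau closes; the branch above is one of them.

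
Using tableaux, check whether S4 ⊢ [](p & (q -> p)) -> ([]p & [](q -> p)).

Valid in S4

Tableau for the negation ~([](p & (q -> p)) -> ([]p & [](q -> p))):
1. ~([](p & (q -> p)) -> ([]p & [](q -> p))), w0
2. [](p & (q -> p)), w0
3. ~([]p & [](q -> p)), w0
4. p & (q -> p), w0
5. p, w0
6. q -> p, w0
7. ~[](q -> p), w0
8. ~(q -> p), w1
9. q, w1
10. ~p, w1
11. p & (q -> p), w1
12. p, w1
13. q -> p, w1
Accessibility: w0Rw0, w0Rw1, w1Rw1
Branch closes: p and ~p both at w1.
All branches of the negation close; one closing branch shown above.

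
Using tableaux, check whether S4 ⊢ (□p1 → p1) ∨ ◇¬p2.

Valid

Tableau for the negation ¬((□p1 → p1) ∨ ◇¬p2):
1. ¬((□p1 → p1) ∨ ◇¬p2), 0
2. ¬(□p1 → p1), 0   [¬∨-rule on 1]
3. ¬◇¬p2, 0   [¬∨-rule on 1]
4. □p1, 0   [¬→-rule on 2]
5. ¬p1, 0   [¬→-rule on 2]
6. p2, 0   [¬◇-rule on 3 via 0R0]
7. p1, 0   [□-rule on 4 via 0R0]
Accessibility: 0R0
Branch closes: p1 and ¬p1 both at 0.
Every branch of the negation's tableau closes; the branch above is one of them.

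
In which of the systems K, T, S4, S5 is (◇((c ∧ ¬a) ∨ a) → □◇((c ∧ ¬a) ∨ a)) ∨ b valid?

S5-tableau for the negation ¬((◇((c ∧ ¬a) ∨ a) → □◇((c ∧ ¬a) ∨ a)) ∨ b):
1. ¬((◇((c ∧ ¬a) ∨ a) → □◇((c ∧ ¬a) ∨ a)) ∨ b), 0
2. ¬(◇((c ∧ ¬a) ∨ a) → □◇((c ∧ ¬a) ∨ a)), 0
3. ¬b, 0
4. ◇((c ∧ ¬a) ∨ a), 0
5. ¬□◇((c ∧ ¬a) ∨ a), 0
6. (c ∧ ¬a) ∨ a, 1
7. c ∧ ¬a, 1
8. c, 1
9. ¬a, 1
10. ¬◇((c ∧ ¬a) ∨ a), 2
11. ¬((c ∧ ¬a) ∨ a), 0
12. ¬(c ∧ ¬a), 0
13. ¬a, 0
14. ¬((c ∧ ¬a) ∨ a), 1
15. ¬(c ∧ ¬a), 1
16. ¬((c ∧ ¬a) ∨ a), 2
17. ¬(c ∧ ¬a), 2
18. ¬a, 2
19. ¬c, 0
20. a, 1
Accessibility: 0R0, 0R1, 0R2, 1R0, 1R1, 1R2, 2R0, 2R1, 2R2
Branch closes: a and ¬a both at 1.
Every branch closes (one shown): valid in S5.
S4-tableau for the negation ¬((◇((c ∧ ¬a) ∨ a) → □◇((c ∧ ¬a) ∨ a)) ∨ b):
1. ¬((◇((c ∧ ¬a) ∨ a) → □◇((c ∧ ¬a) ∨ a)) ∨ b), 0
2. ¬(◇((c ∧ ¬a) ∨ a) → □◇((c ∧ ¬a) ∨ a)), 0
3. ¬b, 0
4. ◇((c ∧ ¬a) ∨ a), 0
5. ¬□◇((c ∧ ¬a) ∨ a), 0
6. (c ∧ ¬a) ∨ a, 1
7. a, 1
8. ¬◇((c ∧ ¬a) ∨ a), 2
9. ¬((c ∧ ¬a) ∨ a), 2
10. ¬(c ∧ ¬a), 2
11. ¬a, 2
12. ¬c, 2
Accessibility: 0R0, 0R1, 0R2, 1R1, 2R2
Complete open branch: countermodel on an S4-frame, so not valid in S4, nor in K, T (the same frame is also a K-frame and a T-frame).

S5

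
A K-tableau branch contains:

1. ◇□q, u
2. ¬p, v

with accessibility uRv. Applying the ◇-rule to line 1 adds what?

a fresh world w with uRw, and □q at w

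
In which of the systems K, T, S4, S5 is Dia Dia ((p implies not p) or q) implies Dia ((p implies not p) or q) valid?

S4, S5

S4-tableau for the negation not (Dia Dia ((p implies not p) or q) implies Dia ((p implies not p) or q)):
1. not (Dia Dia ((p implies not p) or q) implies Dia ((p implies not p) or q)), u
2. Dia Dia ((p implies not p) or q), u
3. not Dia ((p implies not p) or q), u
4. not ((p implies not p) or q), u
5. not (p implies not p), u
6. not q, u
7. p, u
8. Dia ((p implies not p) or q), v
9. not ((p implies not p) or q), v
10. not (p implies not p), v
11. not q, v
12. p, v
13. (p implies not p) or q, w
14. not ((p implies not p) or q), w
15. not (p implies not p), w
16. not q, w
17. p, w
18. p implies not p, w
19. not p, w
Accessibility: uRu, uRv, uRw, vRv, vRw, wRw
Branch closes: p and not p both at w.
Every branch closes (one shown): valid in S4, hence also in S5 (every theorem of S4 is a theorem of S5).
T-tableau for the negation not (Dia Dia ((p implies not p) or q) implies Dia ((p implies not p) or q)):
1. not (Dia Dia ((p implies not p) or q) implies Dia ((p implies not p) or q)), u
2. Dia Dia ((p implies not p) or q), u
3. not Dia ((p implies not p) or q), u
4. not ((p implies not p) or q), u
5. not (p implies not p), u
6. not q, u
7. p, u
8. Dia ((p implies not p) or q), v
9. not ((p implies not p) or q), v
10. not (p implies not p), v
11. not q, v
12. p, v
13. (p implies not p) or q, w
14. q, w
Accessibility: uRu, uRv, vRv, vRw, wRw
Complete open branch: countermodel on a T-frame, so not valid in T, nor in K (the same frame is also a K-frame).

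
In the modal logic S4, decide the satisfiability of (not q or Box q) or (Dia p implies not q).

Satisfiable (open branch found)

1. (not q or Box q) or (Dia p implies not q), 0
2. Dia p implies not q, 0
3. not q, 0
Accessibility: 0R0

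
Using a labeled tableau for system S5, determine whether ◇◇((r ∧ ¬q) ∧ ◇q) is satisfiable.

1. ◇◇((r ∧ ¬q) ∧ ◇q), w0
2. ◇((r ∧ ¬q) ∧ ◇q), w1
3. (r ∧ ¬q) ∧ ◇q, w2
4. r ∧ ¬q, w2
5. ◇q, w2
6. r, w2
7. ¬q, w2
8. q, w3
Accessibility: w0Rw0, w0Rw1, w0Rw2, w0Rw3, w1Rw0, w1Rw1, w1Rw2, w1Rw3, w2Rw0, w2Rw1, w2Rw2, w2Rw3, w3Rw0, w3Rw1, w3Rw2, w3Rw3

Satisfiable (open branch found)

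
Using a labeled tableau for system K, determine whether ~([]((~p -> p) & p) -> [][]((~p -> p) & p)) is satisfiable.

Yes, satisfiable

1. ~([]((~p -> p) & p) -> [][]((~p -> p) & p)), 0
2. []((~p -> p) & p), 0
3. ~[][]((~p -> p) & p), 0
4. ~[]((~p -> p) & p), 1
5. (~p -> p) & p, 1
6. ~p -> p, 1
7. p, 1
8. ~((~p -> p) & p), 2
9. ~p, 2
Accessibility: 0R1, 1R2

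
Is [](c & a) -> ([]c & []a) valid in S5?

Tableau for the negation ~([](c & a) -> ([]c & []a)):
1. ~([](c & a) -> ([]c & []a)), w0
2. [](c & a), w0
3. ~([]c & []a), w0
4. c & a, w0
5. c, w0
6. a, w0
7. ~[]a, w0
8. ~a, w1
9. c & a, w1
10. c, w1
11. a, w1
Accessibility: w0Rw0, w0Rw1, w1Rw0, w1Rw1
Branch closes: a and ~a both at w1.
Every branch of the negation's tableau closes; the branch above is one of them.

Valid in S5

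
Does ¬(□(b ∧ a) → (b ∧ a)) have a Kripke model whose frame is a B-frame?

Unsatisfiable (every branch closes)

1. ¬(□(b ∧ a) → (b ∧ a)), u
2. □(b ∧ a), u
3. ¬(b ∧ a), u
4. b ∧ a, u
5. b, u
6. a, u
7. ¬a, u
Accessibility: uRu
Branch closes: a and ¬a both at u.
All branches of the tableau close; one closing branch shown above.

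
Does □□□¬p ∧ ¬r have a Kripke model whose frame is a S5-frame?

1. □□□¬p ∧ ¬r, 0
2. □□□¬p, 0
3. ¬r, 0
4. □□¬p, 0
5. □¬p, 0
6. ¬p, 0
Accessibility: 0R0

Yes, satisfiable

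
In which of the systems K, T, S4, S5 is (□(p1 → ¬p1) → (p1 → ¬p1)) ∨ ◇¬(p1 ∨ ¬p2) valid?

T, S4, S5

K-tableau for the negation ¬((□(p1 → ¬p1) → (p1 → ¬p1)) ∨ ◇¬(p1 ∨ ¬p2)):
1. ¬((□(p1 → ¬p1) → (p1 → ¬p1)) ∨ ◇¬(p1 ∨ ¬p2)), 0
2. ¬(□(p1 → ¬p1) → (p1 → ¬p1)), 0   [¬∨-rule on 1]
3. ¬◇¬(p1 ∨ ¬p2), 0   [¬∨-rule on 1]
4. □(p1 → ¬p1), 0   [¬→-rule on 2]
5. ¬(p1 → ¬p1), 0   [¬→-rule on 2]
6. p1, 0   [¬→-rule on 5]
Complete open branch: countermodel on a K-frame, so not valid in K.
T-tableau for the negation ¬((□(p1 → ¬p1) → (p1 → ¬p1)) ∨ ◇¬(p1 ∨ ¬p2)):
1. ¬((□(p1 → ¬p1) → (p1 → ¬p1)) ∨ ◇¬(p1 ∨ ¬p2)), 0
2. ¬(□(p1 → ¬p1) → (p1 → ¬p1)), 0   [¬∨-rule on 1]
3. ¬◇¬(p1 ∨ ¬p2), 0   [¬∨-rule on 1]
4. □(p1 → ¬p1), 0   [¬→-rule on 2]
5. ¬(p1 → ¬p1), 0   [¬→-rule on 2]
6. p1, 0   [¬→-rule on 5]
7. p1 ∨ ¬p2, 0   [¬◇-rule on 3 via 0R0]
8. p1 → ¬p1, 0   [□-rule on 4 via 0R0]
9. ¬p2, 0   [∨-rule on 7 (branches; this branch)]
10. ¬p1, 0   [→-rule on 8 (branches; this branch)]
Accessibility: 0R0
Branch closes: p1 and ¬p1 both at 0.
Every branch closes (one shown): valid in T, hence also in S4, S5 (every theorem of T is a theorem of S4 and S5).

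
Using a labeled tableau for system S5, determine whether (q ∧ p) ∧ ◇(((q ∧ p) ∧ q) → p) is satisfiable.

1. (q ∧ p) ∧ ◇(((q ∧ p) ∧ q) → p), w0
2. q ∧ p, w0
3. ◇(((q ∧ p) ∧ q) → p), w0
4. q, w0
5. p, w0
6. ((q ∧ p) ∧ q) → p, w1
7. p, w1
Accessibility: w0Rw0, w0Rw1, w1Rw0, w1Rw1

Satisfiable (open branch found)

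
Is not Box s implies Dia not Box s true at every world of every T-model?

Tableau for the negation not (not Box s implies Dia not Box s):
1. not (not Box s implies Dia not Box s), 0
2. not Box s, 0
3. not Dia not Box s, 0
4. Box s, 0
5. s, 0
6. not s, 1
7. Box s, 1
8. s, 1
Accessibility: 0R0, 0R1, 1R1
Branch closes: s and not s both at 1.
Every branch of the negation's tableau closes; the branch above is one of them.

Yes, valid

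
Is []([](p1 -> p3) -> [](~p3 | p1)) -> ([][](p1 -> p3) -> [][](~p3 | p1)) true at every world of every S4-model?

Valid in S4

Tableau for the negation ~([]([](p1 -> p3) -> [](~p3 | p1)) -> ([][](p1 -> p3) -> [][](~p3 | p1))):
1. ~([]([](p1 -> p3) -> [](~p3 | p1)) -> ([][](p1 -> p3) -> [][](~p3 | p1))), w0
2. []([](p1 -> p3) -> [](~p3 | p1)), w0
3. ~([][](p1 -> p3) -> [][](~p3 | p1)), w0
4. [][](p1 -> p3), w0
5. ~[][](~p3 | p1), w0
6. [](p1 -> p3) -> [](~p3 | p1), w0
7. [](p1 -> p3), w0
8. p1 -> p3, w0
9. [](~p3 | p1), w0
10. ~p3 | p1, w0
11. p3, w0
12. p1, w0
13. ~[](~p3 | p1), w1
14. [](p1 -> p3) -> [](~p3 | p1), w1
15. [](p1 -> p3), w1
16. p1 -> p3, w1
17. ~p3 | p1, w1
18. [](~p3 | p1), w1
19. p3, w1
20. p1, w1
21. ~(~p3 | p1), w2
22. p3, w2
23. ~p1, w2
24. [](p1 -> p3) -> [](~p3 | p1), w2
25. [](p1 -> p3), w2
26. p1 -> p3, w2
27. ~p3 | p1, w2
28. [](~p3 | p1), w2
29. p1, w2
Accessibility: w0Rw0, w0Rw1, w0Rw2, w1Rw1, w1Rw2, w2Rw2
Branch closes: p1 and ~p1 both at w2.
Every branch of the negation's tableau closes; the branch above is one of them.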